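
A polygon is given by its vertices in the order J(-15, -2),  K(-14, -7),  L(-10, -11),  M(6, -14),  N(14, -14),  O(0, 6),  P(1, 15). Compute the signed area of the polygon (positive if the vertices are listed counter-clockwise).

Apply the shoelace (surveyor's) formula: 2A = Σ (x_i·y_{i+1} − x_{i+1}·y_i), indices taken mod 7.
Cross-terms: 77, 84, 206, 112, 84, -6, 223  ⇒  Σ = 780
Signed area = Σ/2 = 390 (positive ⇒ counter-clockwise traversal).

390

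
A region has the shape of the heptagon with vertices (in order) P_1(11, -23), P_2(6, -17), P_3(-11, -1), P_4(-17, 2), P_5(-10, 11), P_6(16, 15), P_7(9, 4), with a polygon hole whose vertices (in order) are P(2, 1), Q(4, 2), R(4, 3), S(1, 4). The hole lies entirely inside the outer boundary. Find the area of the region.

543

Outer boundary:
Σ = (-49) + (-193) + (-39) + (-167) + (-326) + (-71) + (-251) = -1096
Area = |Σ|/2 = 548.
Hole:
Σ = (0) + (4) + (13) + (-7) = 10
Area = |Σ|/2 = 5.
Net area = 548 − 5 = 543.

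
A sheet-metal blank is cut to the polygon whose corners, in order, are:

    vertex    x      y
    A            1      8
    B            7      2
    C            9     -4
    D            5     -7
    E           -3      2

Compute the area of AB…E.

90

Σ = (-54) + (-46) + (-43) + (-11) + (-26) = -180
Area = |Σ|/2 = 90.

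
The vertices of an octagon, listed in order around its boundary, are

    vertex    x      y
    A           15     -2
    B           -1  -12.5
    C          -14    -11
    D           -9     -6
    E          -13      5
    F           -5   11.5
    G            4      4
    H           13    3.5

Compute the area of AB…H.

399.25

Apply the shoelace formula: 2A = Σ (x_i·y_{i+1} − x_{i+1}·y_i), indices taken mod 8.
Σ = (-189.5) + (-164) + (-15) + (-123) + (-124.5) + (-66) + (-38) + (-78.5) = -798.5
Area = |Σ|/2 = 399.25.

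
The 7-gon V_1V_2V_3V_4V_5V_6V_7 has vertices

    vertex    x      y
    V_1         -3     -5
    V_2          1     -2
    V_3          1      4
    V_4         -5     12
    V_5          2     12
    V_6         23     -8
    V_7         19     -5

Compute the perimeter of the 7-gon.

84

|V_1V_2| = √((4)² + (3)²) = √25 = 5
|V_2V_3| = √((0)² + (6)²) = √36 = 6
|V_3V_4| = √((-6)² + (8)²) = √100 = 10
|V_4V_5| = √((7)² + (0)²) = √49 = 7
|V_5V_6| = √((21)² + (-20)²) = √841 = 29
|V_6V_7| = √((-4)² + (3)²) = √25 = 5
|V_7V_1| = √((-22)² + (0)²) = √484 = 22
Perimeter = 5 + 6 + 10 + 7 + 29 + 5 + 22 = 84.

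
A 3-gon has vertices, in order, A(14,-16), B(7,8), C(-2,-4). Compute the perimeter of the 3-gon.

|AB| = √((-7)² + (24)²) = √625 = 25
|BC| = √((-9)² + (-12)²) = √225 = 15
|CA| = √((16)² + (-12)²) = √400 = 20
Perimeter = 25 + 15 + 20 = 60.

60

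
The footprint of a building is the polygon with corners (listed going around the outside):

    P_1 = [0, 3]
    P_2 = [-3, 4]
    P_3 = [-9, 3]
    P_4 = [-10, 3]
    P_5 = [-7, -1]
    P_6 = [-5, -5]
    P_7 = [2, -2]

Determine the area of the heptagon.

Apply the shoelace (surveyor's) formula: 2A = Σ (x_i·y_{i+1} − x_{i+1}·y_i), indices taken mod 7.
Σ = (9) + (27) + (3) + (31) + (30) + (20) + (6) = 126
Area = |Σ|/2 = 63.

63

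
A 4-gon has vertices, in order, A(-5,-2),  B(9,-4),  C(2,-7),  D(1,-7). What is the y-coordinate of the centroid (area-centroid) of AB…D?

Apply the shoelace (surveyor's) formula. First the cross-terms c_i = x_i·y_{i+1} − x_{i+1}·y_i:
  38, -55, -7, -37  ⇒  2A = -61, A = -30.5.
Then Σ (y_i + y_{i+1})·c_i = 808, so ȳ = 808 / (6·(-30.5)) = -808/183.

-808/183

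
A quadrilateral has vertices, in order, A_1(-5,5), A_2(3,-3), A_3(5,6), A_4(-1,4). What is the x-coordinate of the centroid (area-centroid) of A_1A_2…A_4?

Apply the shoelace formula. First the cross-terms c_i = x_i·y_{i+1} − x_{i+1}·y_i:
  0, 33, 26, 15  ⇒  2A = 74, A = 37.
Then Σ (x_i + x_{i+1})·c_i = 278, so x̄ = 278 / (6·37) = 139/111.

139/111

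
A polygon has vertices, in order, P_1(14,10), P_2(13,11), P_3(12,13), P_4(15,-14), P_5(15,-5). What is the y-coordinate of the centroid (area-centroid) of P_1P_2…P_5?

Apply the surveyor's formula. First the cross-terms c_i = x_i·y_{i+1} − x_{i+1}·y_i:
  24, 37, -363, 135, 220  ⇒  2A = 53, A = 26.5.
Then Σ (y_i + y_{i+1})·c_i = 290, so ȳ = 290 / (6·26.5) = 290/159.

290/159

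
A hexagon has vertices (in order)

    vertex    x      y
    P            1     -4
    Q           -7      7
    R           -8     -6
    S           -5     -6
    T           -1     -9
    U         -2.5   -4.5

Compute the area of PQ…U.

65.25

Apply the surveyor's formula: 2A = Σ (x_i·y_{i+1} − x_{i+1}·y_i), indices taken mod 6.
Σ = (-21) + (98) + (18) + (39) + (-18) + (14.5) = 130.5
Area = |Σ|/2 = 65.25.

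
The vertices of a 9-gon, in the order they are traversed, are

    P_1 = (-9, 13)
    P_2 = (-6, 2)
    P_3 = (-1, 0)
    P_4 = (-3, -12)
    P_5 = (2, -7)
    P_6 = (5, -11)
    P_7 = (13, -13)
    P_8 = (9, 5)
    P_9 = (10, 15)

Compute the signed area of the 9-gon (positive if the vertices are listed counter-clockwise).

371

Σ = (60) + (2) + (12) + (45) + (13) + (78) + (182) + (85) + (265) = 742
Signed area = Σ/2 = 371 (positive ⇒ counter-clockwise traversal).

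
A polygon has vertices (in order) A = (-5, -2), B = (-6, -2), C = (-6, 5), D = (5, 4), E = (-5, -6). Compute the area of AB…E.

Σ = (-2) + (-42) + (-49) + (-10) + (-20) = -123
Area = |Σ|/2 = 61.5.

61.5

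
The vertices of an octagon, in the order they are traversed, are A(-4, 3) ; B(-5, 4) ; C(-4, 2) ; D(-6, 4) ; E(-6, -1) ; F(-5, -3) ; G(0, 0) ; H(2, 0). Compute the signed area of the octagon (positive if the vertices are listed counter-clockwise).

A→B: (-4)(4) − (-5)(3) = -1
B→C: (-5)(2) − (-4)(4) = 6
C→D: (-4)(4) − (-6)(2) = -4
D→E: (-6)(-1) − (-6)(4) = 30
E→F: (-6)(-3) − (-5)(-1) = 13
F→G: (-5)(0) − (0)(-3) = 0
G→H: (0)(0) − (2)(0) = 0
H→A: (2)(3) − (-4)(0) = 6
Σ = 50
Signed area = Σ/2 = 25 (positive ⇒ counter-clockwise traversal).

25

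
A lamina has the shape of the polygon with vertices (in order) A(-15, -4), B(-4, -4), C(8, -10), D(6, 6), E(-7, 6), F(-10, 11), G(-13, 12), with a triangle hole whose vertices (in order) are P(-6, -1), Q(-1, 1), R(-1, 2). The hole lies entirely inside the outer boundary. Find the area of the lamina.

Outer boundary:
Σ = (44) + (72) + (108) + (78) + (-17) + (23) + (232) = 540
Area = |Σ|/2 = 270.
Hole:
Apply the shoelace (surveyor's) formula: 2A = Σ (x_i·y_{i+1} − x_{i+1}·y_i), indices taken mod 3.
Σ = (-7) + (-1) + (13) = 5
Area = |Σ|/2 = 2.5.
Net area = 270 − 2.5 = 267.5.

267.5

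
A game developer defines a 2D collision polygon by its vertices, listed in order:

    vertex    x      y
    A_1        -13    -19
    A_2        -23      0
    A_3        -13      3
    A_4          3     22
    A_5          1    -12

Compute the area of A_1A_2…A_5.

Σ = (-437) + (-69) + (-295) + (-58) + (-175) = -1034
Area = |Σ|/2 = 517.

517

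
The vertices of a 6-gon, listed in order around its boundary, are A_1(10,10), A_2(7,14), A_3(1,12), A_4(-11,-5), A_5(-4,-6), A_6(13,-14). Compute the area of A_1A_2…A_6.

358.5

Σ = (70) + (70) + (127) + (46) + (134) + (270) = 717
Area = |Σ|/2 = 358.5.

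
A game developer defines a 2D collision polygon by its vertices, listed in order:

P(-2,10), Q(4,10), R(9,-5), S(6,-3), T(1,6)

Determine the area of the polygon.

Apply the surveyor's formula: 2A = Σ (x_i·y_{i+1} − x_{i+1}·y_i), indices taken mod 5.
P→Q: (-2)(10) − (4)(10) = -60
Q→R: (4)(-5) − (9)(10) = -110
R→S: (9)(-3) − (6)(-5) = 3
S→T: (6)(6) − (1)(-3) = 39
T→P: (1)(10) − (-2)(6) = 22
Σ = -106
Area = |Σ|/2 = 53.

53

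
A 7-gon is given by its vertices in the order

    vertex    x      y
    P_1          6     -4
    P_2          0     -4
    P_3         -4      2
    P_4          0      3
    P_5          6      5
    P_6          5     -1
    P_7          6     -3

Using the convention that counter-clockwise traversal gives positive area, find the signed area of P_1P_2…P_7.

P_1→P_2: (6)(-4) − (0)(-4) = -24
P_2→P_3: (0)(2) − (-4)(-4) = -16
P_3→P_4: (-4)(3) − (0)(2) = -12
P_4→P_5: (0)(5) − (6)(3) = -18
P_5→P_6: (6)(-1) − (5)(5) = -31
P_6→P_7: (5)(-3) − (6)(-1) = -9
P_7→P_1: (6)(-4) − (6)(-3) = -6
Σ = -116
Signed area = Σ/2 = -58 (negative ⇒ clockwise traversal).

-58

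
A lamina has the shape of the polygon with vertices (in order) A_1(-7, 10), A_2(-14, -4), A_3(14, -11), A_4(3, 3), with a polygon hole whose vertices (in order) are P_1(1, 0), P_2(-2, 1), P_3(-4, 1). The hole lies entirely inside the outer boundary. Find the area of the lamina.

251

Outer boundary:
Apply the shoelace (surveyor's) formula: 2A = Σ (x_i·y_{i+1} − x_{i+1}·y_i), indices taken mod 4.
Cross-terms: 168, 210, 75, 51  ⇒  Σ = 504
Area = |Σ|/2 = 252.
Hole:
Cross-terms: 1, 2, -1  ⇒  Σ = 2
Area = |Σ|/2 = 1.
Net area = 252 − 1 = 251.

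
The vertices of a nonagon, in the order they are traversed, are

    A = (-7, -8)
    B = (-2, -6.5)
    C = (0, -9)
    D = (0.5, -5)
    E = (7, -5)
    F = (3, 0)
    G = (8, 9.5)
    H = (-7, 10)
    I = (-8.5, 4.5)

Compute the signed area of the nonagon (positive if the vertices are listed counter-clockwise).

Apply Gauss's area formula: 2A = Σ (x_i·y_{i+1} − x_{i+1}·y_i), indices taken mod 9.
A→B: (-7)(-6.5) − (-2)(-8) = 29.5
B→C: (-2)(-9) − (0)(-6.5) = 18
C→D: (0)(-5) − (0.5)(-9) = 4.5
D→E: (0.5)(-5) − (7)(-5) = 32.5
E→F: (7)(0) − (3)(-5) = 15
F→G: (3)(9.5) − (8)(0) = 28.5
G→H: (8)(10) − (-7)(9.5) = 146.5
H→I: (-7)(4.5) − (-8.5)(10) = 53.5
I→A: (-8.5)(-8) − (-7)(4.5) = 99.5
Σ = 427.5
Signed area = Σ/2 = 213.75 (positive ⇒ counter-clockwise traversal).

213.75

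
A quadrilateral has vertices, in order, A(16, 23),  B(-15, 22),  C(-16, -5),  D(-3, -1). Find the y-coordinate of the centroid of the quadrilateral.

3121/268

Apply the shoelace (surveyor's) formula. First the cross-terms c_i = x_i·y_{i+1} − x_{i+1}·y_i:
  697, 427, 1, -53  ⇒  2A = 1072, A = 536.
Then Σ (y_i + y_{i+1})·c_i = 37452, so ȳ = 37452 / (6·536) = 3121/268.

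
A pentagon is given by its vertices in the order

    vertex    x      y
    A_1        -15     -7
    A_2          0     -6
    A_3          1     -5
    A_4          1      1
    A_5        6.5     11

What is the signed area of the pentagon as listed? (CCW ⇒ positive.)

Apply the shoelace (surveyor's) formula: 2A = Σ (x_i·y_{i+1} − x_{i+1}·y_i), indices taken mod 5.
A_1→A_2: (-15)(-6) − (0)(-7) = 90
A_2→A_3: (0)(-5) − (1)(-6) = 6
A_3→A_4: (1)(1) − (1)(-5) = 6
A_4→A_5: (1)(11) − (6.5)(1) = 4.5
A_5→A_1: (6.5)(-7) − (-15)(11) = 119.5
Σ = 226
Signed area = Σ/2 = 113 (positive ⇒ counter-clockwise traversal).

113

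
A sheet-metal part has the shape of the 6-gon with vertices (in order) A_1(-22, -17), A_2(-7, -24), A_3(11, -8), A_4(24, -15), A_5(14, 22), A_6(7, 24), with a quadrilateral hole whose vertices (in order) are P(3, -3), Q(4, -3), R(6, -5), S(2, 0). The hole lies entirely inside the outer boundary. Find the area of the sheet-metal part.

Outer boundary:
Apply Gauss's area formula: 2A = Σ (x_i·y_{i+1} − x_{i+1}·y_i), indices taken mod 6.
Σ = (409) + (320) + (27) + (738) + (182) + (409) = 2085
Area = |Σ|/2 = 1042.5.
Hole:
Σ = (3) + (-2) + (10) + (-6) = 5
Area = |Σ|/2 = 2.5.
Net area = 1042.5 − 2.5 = 1040.

1040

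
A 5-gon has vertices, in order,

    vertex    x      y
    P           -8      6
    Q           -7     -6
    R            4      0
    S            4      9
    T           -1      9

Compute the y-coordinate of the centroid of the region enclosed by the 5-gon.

220/87

Apply Gauss's area formula. First the cross-terms c_i = x_i·y_{i+1} − x_{i+1}·y_i:
  90, 24, 36, 45, 66  ⇒  2A = 261, A = 130.5.
Then Σ (y_i + y_{i+1})·c_i = 1980, so ȳ = 1980 / (6·130.5) = 220/87.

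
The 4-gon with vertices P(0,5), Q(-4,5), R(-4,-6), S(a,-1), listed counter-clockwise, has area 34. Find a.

0

The doubled signed area Σ (x_i y_{i+1} − x_{i+1} y_i) is linear in a.
With a=0 it equals 68; the coefficient of a is 11 (from the two edges through S).
So 11·a + 68 = 2·34 = 68 ⇒ a = 0.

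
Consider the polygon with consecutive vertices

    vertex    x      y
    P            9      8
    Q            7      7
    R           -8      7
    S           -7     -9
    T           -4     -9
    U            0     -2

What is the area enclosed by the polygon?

Apply the shoelace formula: 2A = Σ (x_i·y_{i+1} − x_{i+1}·y_i), indices taken mod 6.
Σ = (7) + (105) + (121) + (27) + (8) + (18) = 286
Area = |Σ|/2 = 143.

143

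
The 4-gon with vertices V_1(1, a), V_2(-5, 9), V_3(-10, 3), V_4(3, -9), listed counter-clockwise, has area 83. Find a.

The doubled signed area Σ (x_i y_{i+1} − x_{i+1} y_i) is linear in a.
With a=0 it equals 174; the coefficient of a is 8 (from the two edges through V_1).
So 8·a + 174 = 2·83 = 166 ⇒ a = -1.

-1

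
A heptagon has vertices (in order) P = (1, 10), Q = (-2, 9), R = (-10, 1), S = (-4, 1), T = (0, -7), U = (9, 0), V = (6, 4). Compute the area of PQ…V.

Cross-terms: 29, 88, -6, 28, 63, 36, 56  ⇒  Σ = 294
Area = |Σ|/2 = 147.

147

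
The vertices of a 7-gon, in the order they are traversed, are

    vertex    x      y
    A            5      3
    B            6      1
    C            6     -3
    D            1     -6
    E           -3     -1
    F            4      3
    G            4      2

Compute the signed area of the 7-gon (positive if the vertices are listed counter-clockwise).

-48

Apply the shoelace (surveyor's) formula: 2A = Σ (x_i·y_{i+1} − x_{i+1}·y_i), indices taken mod 7.
Σ = (-13) + (-24) + (-33) + (-19) + (-5) + (-4) + (2) = -96
Signed area = Σ/2 = -48 (negative ⇒ clockwise traversal).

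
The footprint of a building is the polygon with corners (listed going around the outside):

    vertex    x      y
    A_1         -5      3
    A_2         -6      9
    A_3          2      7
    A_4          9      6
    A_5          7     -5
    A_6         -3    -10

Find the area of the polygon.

Cross-terms: -27, -60, -51, -87, -85, -59  ⇒  Σ = -369
Area = |Σ|/2 = 184.5.

184.5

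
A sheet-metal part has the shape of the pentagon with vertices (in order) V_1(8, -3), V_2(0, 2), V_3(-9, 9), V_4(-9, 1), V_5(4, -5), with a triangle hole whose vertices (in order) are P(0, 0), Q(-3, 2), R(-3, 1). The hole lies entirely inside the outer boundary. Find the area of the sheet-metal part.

86

Outer boundary:
V_1→V_2: (8)(2) − (0)(-3) = 16
V_2→V_3: (0)(9) − (-9)(2) = 18
V_3→V_4: (-9)(1) − (-9)(9) = 72
V_4→V_5: (-9)(-5) − (4)(1) = 41
V_5→V_1: (4)(-3) − (8)(-5) = 28
Σ = 175
Area = |Σ|/2 = 87.5.
Hole:
Cross-terms: 0, 3, 0  ⇒  Σ = 3
Area = |Σ|/2 = 1.5.
Net area = 87.5 − 1.5 = 86.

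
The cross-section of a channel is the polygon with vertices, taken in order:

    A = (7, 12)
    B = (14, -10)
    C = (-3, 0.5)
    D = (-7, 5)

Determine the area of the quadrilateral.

A→B: (7)(-10) − (14)(12) = -238
B→C: (14)(0.5) − (-3)(-10) = -23
C→D: (-3)(5) − (-7)(0.5) = -11.5
D→A: (-7)(12) − (7)(5) = -119
Σ = -391.5
Area = |Σ|/2 = 195.75.

195.75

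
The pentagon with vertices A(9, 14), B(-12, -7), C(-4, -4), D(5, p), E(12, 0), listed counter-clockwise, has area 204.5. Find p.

-6

The doubled signed area Σ (x_i y_{i+1} − x_{i+1} y_i) is linear in p.
With p=0 it equals 313; the coefficient of p is -16 (from the two edges through D).
So -16·p + 313 = 2·204.5 = 409 ⇒ p = -6.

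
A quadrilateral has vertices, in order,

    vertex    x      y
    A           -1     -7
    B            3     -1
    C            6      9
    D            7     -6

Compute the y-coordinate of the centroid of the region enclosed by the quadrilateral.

-46/27

Apply the shoelace (surveyor's) formula. First the cross-terms c_i = x_i·y_{i+1} − x_{i+1}·y_i:
  22, 33, -99, -55  ⇒  2A = -99, A = -49.5.
Then Σ (y_i + y_{i+1})·c_i = 506, so ȳ = 506 / (6·(-49.5)) = -46/27.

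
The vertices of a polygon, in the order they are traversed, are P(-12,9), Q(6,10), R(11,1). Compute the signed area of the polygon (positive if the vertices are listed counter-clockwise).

-83.5

Apply the shoelace formula: 2A = Σ (x_i·y_{i+1} − x_{i+1}·y_i), indices taken mod 3.
P→Q: (-12)(10) − (6)(9) = -174
Q→R: (6)(1) − (11)(10) = -104
R→P: (11)(9) − (-12)(1) = 111
Σ = -167
Signed area = Σ/2 = -83.5 (negative ⇒ clockwise traversal).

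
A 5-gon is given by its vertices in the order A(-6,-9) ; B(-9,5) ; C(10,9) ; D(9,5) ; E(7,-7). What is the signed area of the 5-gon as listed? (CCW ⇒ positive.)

-238

A→B: (-6)(5) − (-9)(-9) = -111
B→C: (-9)(9) − (10)(5) = -131
C→D: (10)(5) − (9)(9) = -31
D→E: (9)(-7) − (7)(5) = -98
E→A: (7)(-9) − (-6)(-7) = -105
Σ = -476
Signed area = Σ/2 = -238 (negative ⇒ clockwise traversal).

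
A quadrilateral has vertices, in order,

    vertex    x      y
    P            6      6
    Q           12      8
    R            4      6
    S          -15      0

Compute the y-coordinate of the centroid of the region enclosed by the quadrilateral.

14/3

Apply the surveyor's formula. First the cross-terms c_i = x_i·y_{i+1} − x_{i+1}·y_i:
  -24, 40, 90, -90  ⇒  2A = 16, A = 8.
Then Σ (y_i + y_{i+1})·c_i = 224, so ȳ = 224 / (6·8) = 14/3.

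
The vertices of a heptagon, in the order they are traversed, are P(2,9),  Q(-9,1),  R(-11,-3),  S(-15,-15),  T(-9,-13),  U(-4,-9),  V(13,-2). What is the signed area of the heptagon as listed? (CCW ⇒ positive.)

288

Σ = (83) + (38) + (120) + (60) + (29) + (125) + (121) = 576
Signed area = Σ/2 = 288 (positive ⇒ counter-clockwise traversal).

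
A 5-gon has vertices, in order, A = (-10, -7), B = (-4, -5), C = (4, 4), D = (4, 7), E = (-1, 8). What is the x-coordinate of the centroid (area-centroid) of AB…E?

-263/123

Apply the surveyor's formula. First the cross-terms c_i = x_i·y_{i+1} − x_{i+1}·y_i:
  22, 4, 12, 39, 87  ⇒  2A = 164, A = 82.
Then Σ (x_i + x_{i+1})·c_i = -1052, so x̄ = -1052 / (6·82) = -263/123.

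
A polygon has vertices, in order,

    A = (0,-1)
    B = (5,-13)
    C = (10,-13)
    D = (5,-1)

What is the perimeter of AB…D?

36

|AB| = √((5)² + (-12)²) = √169 = 13
|BC| = √((5)² + (0)²) = √25 = 5
|CD| = √((-5)² + (12)²) = √169 = 13
|DA| = √((-5)² + (0)²) = √25 = 5
Perimeter = 13 + 5 + 13 + 5 = 36.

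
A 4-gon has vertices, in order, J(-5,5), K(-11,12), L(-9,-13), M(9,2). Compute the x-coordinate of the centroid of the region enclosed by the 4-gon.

-59/15

Apply the shoelace formula. First the cross-terms c_i = x_i·y_{i+1} − x_{i+1}·y_i:
  -5, 251, 99, 55  ⇒  2A = 400, A = 200.
Then Σ (x_i + x_{i+1})·c_i = -4720, so x̄ = -4720 / (6·200) = -59/15.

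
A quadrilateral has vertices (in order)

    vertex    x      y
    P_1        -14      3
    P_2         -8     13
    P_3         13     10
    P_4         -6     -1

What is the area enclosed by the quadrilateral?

Σ = (-158) + (-249) + (47) + (-32) = -392
Area = |Σ|/2 = 196.

196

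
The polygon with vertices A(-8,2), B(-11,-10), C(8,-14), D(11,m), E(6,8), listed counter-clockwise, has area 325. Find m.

-2

Write out the shoelace sum; only the two edges meeting at D involve m:
2·Area = [(8·m − 11·(-14)) + (11·8 − 6·m)] + 412
       = 2·m + 654 = 650
⇒ m = -2.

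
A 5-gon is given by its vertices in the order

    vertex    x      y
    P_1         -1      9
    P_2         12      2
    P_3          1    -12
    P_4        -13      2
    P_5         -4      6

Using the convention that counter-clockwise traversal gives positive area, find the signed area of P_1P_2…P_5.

Apply the shoelace formula: 2A = Σ (x_i·y_{i+1} − x_{i+1}·y_i), indices taken mod 5.
Σ = (-110) + (-146) + (-154) + (-70) + (-30) = -510
Signed area = Σ/2 = -255 (negative ⇒ clockwise traversal).

-255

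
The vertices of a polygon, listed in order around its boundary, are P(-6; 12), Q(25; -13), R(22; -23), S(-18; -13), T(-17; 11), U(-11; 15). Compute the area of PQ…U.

903

Apply the surveyor's formula: 2A = Σ (x_i·y_{i+1} − x_{i+1}·y_i), indices taken mod 6.
P→Q: (-6)(-13) − (25)(12) = -222
Q→R: (25)(-23) − (22)(-13) = -289
R→S: (22)(-13) − (-18)(-23) = -700
S→T: (-18)(11) − (-17)(-13) = -419
T→U: (-17)(15) − (-11)(11) = -134
U→P: (-11)(12) − (-6)(15) = -42
Σ = -1806
Area = |Σ|/2 = 903.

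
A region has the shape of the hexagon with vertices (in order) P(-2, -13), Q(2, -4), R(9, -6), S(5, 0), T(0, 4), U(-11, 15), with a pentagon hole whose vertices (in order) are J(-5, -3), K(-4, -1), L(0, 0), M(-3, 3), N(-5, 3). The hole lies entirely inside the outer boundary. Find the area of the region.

148

Outer boundary:
Apply the surveyor's formula: 2A = Σ (x_i·y_{i+1} − x_{i+1}·y_i), indices taken mod 6.
P→Q: (-2)(-4) − (2)(-13) = 34
Q→R: (2)(-6) − (9)(-4) = 24
R→S: (9)(0) − (5)(-6) = 30
S→T: (5)(4) − (0)(0) = 20
T→U: (0)(15) − (-11)(4) = 44
U→P: (-11)(-13) − (-2)(15) = 173
Σ = 325
Area = |Σ|/2 = 162.5.
Hole:
Apply the surveyor's formula: 2A = Σ (x_i·y_{i+1} − x_{i+1}·y_i), indices taken mod 5.
Cross-terms: -7, 0, 0, 6, 30  ⇒  Σ = 29
Area = |Σ|/2 = 14.5.
Net area = 162.5 − 14.5 = 148.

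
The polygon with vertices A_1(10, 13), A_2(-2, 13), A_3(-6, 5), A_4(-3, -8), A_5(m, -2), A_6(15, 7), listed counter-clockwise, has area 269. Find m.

6

The doubled signed area Σ (x_i y_{i+1} − x_{i+1} y_i) is linear in m.
With m=0 it equals 448; the coefficient of m is 15 (from the two edges through A_5).
So 15·m + 448 = 2·269 = 538 ⇒ m = 6.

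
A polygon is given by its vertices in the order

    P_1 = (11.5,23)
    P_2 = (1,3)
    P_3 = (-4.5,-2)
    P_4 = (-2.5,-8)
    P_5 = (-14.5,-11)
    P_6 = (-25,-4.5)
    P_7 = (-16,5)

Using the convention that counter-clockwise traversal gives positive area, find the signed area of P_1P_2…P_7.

Σ = (11.5) + (11.5) + (31) + (-88.5) + (-209.75) + (-197) + (-425.5) = -866.75
Signed area = Σ/2 = -433.375 (negative ⇒ clockwise traversal).

-433.375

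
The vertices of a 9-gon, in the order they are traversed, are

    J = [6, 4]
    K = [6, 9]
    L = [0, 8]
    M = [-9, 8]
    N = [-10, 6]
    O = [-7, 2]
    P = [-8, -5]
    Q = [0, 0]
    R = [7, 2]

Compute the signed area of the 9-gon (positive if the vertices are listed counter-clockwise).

132.5

Apply the shoelace formula: 2A = Σ (x_i·y_{i+1} − x_{i+1}·y_i), indices taken mod 9.
J→K: (6)(9) − (6)(4) = 30
K→L: (6)(8) − (0)(9) = 48
L→M: (0)(8) − (-9)(8) = 72
M→N: (-9)(6) − (-10)(8) = 26
N→O: (-10)(2) − (-7)(6) = 22
O→P: (-7)(-5) − (-8)(2) = 51
P→Q: (-8)(0) − (0)(-5) = 0
Q→R: (0)(2) − (7)(0) = 0
R→J: (7)(4) − (6)(2) = 16
Σ = 265
Signed area = Σ/2 = 132.5 (positive ⇒ counter-clockwise traversal).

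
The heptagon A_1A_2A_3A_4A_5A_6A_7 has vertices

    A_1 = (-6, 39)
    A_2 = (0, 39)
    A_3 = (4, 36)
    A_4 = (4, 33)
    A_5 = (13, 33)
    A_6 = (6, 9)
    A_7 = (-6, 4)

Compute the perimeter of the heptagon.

96

|A_1A_2| = √((6)² + (0)²) = √36 = 6
|A_2A_3| = √((4)² + (-3)²) = √25 = 5
|A_3A_4| = √((0)² + (-3)²) = √9 = 3
|A_4A_5| = √((9)² + (0)²) = √81 = 9
|A_5A_6| = √((-7)² + (-24)²) = √625 = 25
|A_6A_7| = √((-12)² + (-5)²) = √169 = 13
|A_7A_1| = √((0)² + (35)²) = √1225 = 35
Perimeter = 6 + 5 + 3 + 9 + 25 + 13 + 35 = 96.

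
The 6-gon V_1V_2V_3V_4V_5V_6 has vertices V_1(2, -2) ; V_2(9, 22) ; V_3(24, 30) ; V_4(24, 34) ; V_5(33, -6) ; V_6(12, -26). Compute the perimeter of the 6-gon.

|V_1V_2| = √((7)² + (24)²) = √625 = 25
|V_2V_3| = √((15)² + (8)²) = √289 = 17
|V_3V_4| = √((0)² + (4)²) = √16 = 4
|V_4V_5| = √((9)² + (-40)²) = √1681 = 41
|V_5V_6| = √((-21)² + (-20)²) = √841 = 29
|V_6V_1| = √((-10)² + (24)²) = √676 = 26
Perimeter = 25 + 17 + 4 + 41 + 29 + 26 = 142.

142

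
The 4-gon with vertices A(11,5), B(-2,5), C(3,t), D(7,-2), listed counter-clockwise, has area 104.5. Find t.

The doubled signed area Σ (x_i y_{i+1} − x_{i+1} y_i) is linear in t.
With t=0 it equals 101; the coefficient of t is -9 (from the two edges through C).
So -9·t + 101 = 2·104.5 = 209 ⇒ t = -12.

-12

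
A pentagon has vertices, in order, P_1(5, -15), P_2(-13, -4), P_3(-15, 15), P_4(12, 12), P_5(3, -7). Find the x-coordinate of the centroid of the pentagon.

-403/144

Apply Gauss's area formula. First the cross-terms c_i = x_i·y_{i+1} − x_{i+1}·y_i:
  -215, -255, -360, -120, -10  ⇒  2A = -960, A = -480.
Then Σ (x_i + x_{i+1})·c_i = 8060, so x̄ = 8060 / (6·(-480)) = -403/144.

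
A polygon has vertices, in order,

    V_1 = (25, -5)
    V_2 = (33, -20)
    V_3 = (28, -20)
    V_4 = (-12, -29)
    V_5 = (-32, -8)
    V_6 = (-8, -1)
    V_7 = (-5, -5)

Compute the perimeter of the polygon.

|V_1V_2| = √((8)² + (-15)²) = √289 = 17
|V_2V_3| = √((-5)² + (0)²) = √25 = 5
|V_3V_4| = √((-40)² + (-9)²) = √1681 = 41
|V_4V_5| = √((-20)² + (21)²) = √841 = 29
|V_5V_6| = √((24)² + (7)²) = √625 = 25
|V_6V_7| = √((3)² + (-4)²) = √25 = 5
|V_7V_1| = √((30)² + (0)²) = √900 = 30
Perimeter = 17 + 5 + 41 + 29 + 25 + 5 + 30 = 152.

152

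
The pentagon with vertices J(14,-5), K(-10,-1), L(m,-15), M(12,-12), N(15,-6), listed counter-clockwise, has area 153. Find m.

7

The doubled signed area Σ (x_i y_{i+1} − x_{i+1} y_i) is linear in m.
With m=0 it equals 383; the coefficient of m is -11 (from the two edges through L).
So -11·m + 383 = 2·153 = 306 ⇒ m = 7.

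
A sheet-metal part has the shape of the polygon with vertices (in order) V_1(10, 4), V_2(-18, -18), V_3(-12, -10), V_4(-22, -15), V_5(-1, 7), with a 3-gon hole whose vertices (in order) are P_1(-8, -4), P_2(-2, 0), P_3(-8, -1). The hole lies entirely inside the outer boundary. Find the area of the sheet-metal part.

204.5

Outer boundary:
Apply Gauss's area formula: 2A = Σ (x_i·y_{i+1} − x_{i+1}·y_i), indices taken mod 5.
V_1→V_2: (10)(-18) − (-18)(4) = -108
V_2→V_3: (-18)(-10) − (-12)(-18) = -36
V_3→V_4: (-12)(-15) − (-22)(-10) = -40
V_4→V_5: (-22)(7) − (-1)(-15) = -169
V_5→V_1: (-1)(4) − (10)(7) = -74
Σ = -427
Area = |Σ|/2 = 213.5.
Hole:
Apply the surveyor's formula: 2A = Σ (x_i·y_{i+1} − x_{i+1}·y_i), indices taken mod 3.
Cross-terms: -8, 2, 24  ⇒  Σ = 18
Area = |Σ|/2 = 9.
Net area = 213.5 − 9 = 204.5.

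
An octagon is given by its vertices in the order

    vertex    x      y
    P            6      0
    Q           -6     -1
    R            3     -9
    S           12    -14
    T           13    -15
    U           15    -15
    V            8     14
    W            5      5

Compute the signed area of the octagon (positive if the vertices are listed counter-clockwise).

209.5

Σ = (-6) + (57) + (66) + (2) + (30) + (330) + (-30) + (-30) = 419
Signed area = Σ/2 = 209.5 (positive ⇒ counter-clockwise traversal).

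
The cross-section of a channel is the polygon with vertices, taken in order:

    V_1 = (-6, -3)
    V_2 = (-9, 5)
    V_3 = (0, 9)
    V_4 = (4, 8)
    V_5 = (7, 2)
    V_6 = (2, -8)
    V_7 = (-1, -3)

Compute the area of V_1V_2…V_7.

155.5

Σ = (-57) + (-81) + (-36) + (-48) + (-60) + (-14) + (-15) = -311
Area = |Σ|/2 = 155.5.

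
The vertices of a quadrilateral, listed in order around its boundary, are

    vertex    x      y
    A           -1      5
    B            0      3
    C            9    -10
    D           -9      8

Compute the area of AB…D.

42.5

Apply the shoelace (surveyor's) formula: 2A = Σ (x_i·y_{i+1} − x_{i+1}·y_i), indices taken mod 4.
A→B: (-1)(3) − (0)(5) = -3
B→C: (0)(-10) − (9)(3) = -27
C→D: (9)(8) − (-9)(-10) = -18
D→A: (-9)(5) − (-1)(8) = -37
Σ = -85
Area = |Σ|/2 = 42.5.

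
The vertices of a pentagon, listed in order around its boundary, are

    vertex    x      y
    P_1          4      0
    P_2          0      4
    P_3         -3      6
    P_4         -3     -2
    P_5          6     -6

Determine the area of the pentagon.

53

Apply Gauss's area formula: 2A = Σ (x_i·y_{i+1} − x_{i+1}·y_i), indices taken mod 5.
Σ = (16) + (12) + (24) + (30) + (24) = 106
Area = |Σ|/2 = 53.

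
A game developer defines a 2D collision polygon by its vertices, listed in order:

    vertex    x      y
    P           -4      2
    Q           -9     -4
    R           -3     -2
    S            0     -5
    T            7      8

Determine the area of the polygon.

68

Σ = (34) + (6) + (15) + (35) + (46) = 136
Area = |Σ|/2 = 68.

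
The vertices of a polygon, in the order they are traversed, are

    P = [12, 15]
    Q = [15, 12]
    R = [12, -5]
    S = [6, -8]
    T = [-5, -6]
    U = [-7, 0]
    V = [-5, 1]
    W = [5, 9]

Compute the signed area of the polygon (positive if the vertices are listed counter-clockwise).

Σ = (-81) + (-219) + (-66) + (-76) + (-42) + (-7) + (-50) + (-33) = -574
Signed area = Σ/2 = -287 (negative ⇒ clockwise traversal).

-287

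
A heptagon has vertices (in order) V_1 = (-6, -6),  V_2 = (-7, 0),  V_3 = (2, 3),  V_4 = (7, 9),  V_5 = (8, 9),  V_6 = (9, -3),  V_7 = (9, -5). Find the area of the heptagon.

141

Apply the shoelace formula: 2A = Σ (x_i·y_{i+1} − x_{i+1}·y_i), indices taken mod 7.
V_1→V_2: (-6)(0) − (-7)(-6) = -42
V_2→V_3: (-7)(3) − (2)(0) = -21
V_3→V_4: (2)(9) − (7)(3) = -3
V_4→V_5: (7)(9) − (8)(9) = -9
V_5→V_6: (8)(-3) − (9)(9) = -105
V_6→V_7: (9)(-5) − (9)(-3) = -18
V_7→V_1: (9)(-6) − (-6)(-5) = -84
Σ = -282
Area = |Σ|/2 = 141.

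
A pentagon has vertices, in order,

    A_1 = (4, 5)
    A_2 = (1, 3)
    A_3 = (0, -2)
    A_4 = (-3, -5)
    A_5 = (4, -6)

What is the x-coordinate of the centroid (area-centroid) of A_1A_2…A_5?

49/27

Apply Gauss's area formula. First the cross-terms c_i = x_i·y_{i+1} − x_{i+1}·y_i:
  7, -2, -6, 38, 44  ⇒  2A = 81, A = 40.5.
Then Σ (x_i + x_{i+1})·c_i = 441, so x̄ = 441 / (6·40.5) = 49/27.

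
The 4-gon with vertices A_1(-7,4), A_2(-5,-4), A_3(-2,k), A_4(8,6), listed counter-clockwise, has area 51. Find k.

Write out the shoelace sum; only the two edges meeting at A_3 involve k:
2·Area = [((-5)·k − (-2)·(-4)) + ((-2)·6 − 8·k)] + 122
       = -13·k + 102 = 102
⇒ k = 0.

0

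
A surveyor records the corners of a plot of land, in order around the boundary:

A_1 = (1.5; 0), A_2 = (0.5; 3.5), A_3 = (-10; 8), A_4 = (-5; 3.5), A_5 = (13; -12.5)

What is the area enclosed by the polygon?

42.5

Apply the shoelace formula: 2A = Σ (x_i·y_{i+1} − x_{i+1}·y_i), indices taken mod 5.
A_1→A_2: (1.5)(3.5) − (0.5)(0) = 5.25
A_2→A_3: (0.5)(8) − (-10)(3.5) = 39
A_3→A_4: (-10)(3.5) − (-5)(8) = 5
A_4→A_5: (-5)(-12.5) − (13)(3.5) = 17
A_5→A_1: (13)(0) − (1.5)(-12.5) = 18.75
Σ = 85
Area = |Σ|/2 = 42.5.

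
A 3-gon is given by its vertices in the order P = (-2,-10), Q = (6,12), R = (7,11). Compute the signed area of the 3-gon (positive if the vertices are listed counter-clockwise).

-15

Cross-terms: 36, -18, -48  ⇒  Σ = -30
Signed area = Σ/2 = -15 (negative ⇒ clockwise traversal).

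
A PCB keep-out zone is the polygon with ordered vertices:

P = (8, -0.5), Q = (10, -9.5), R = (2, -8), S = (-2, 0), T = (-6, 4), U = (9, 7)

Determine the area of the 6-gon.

147.25

Apply the surveyor's formula: 2A = Σ (x_i·y_{i+1} − x_{i+1}·y_i), indices taken mod 6.
Cross-terms: -71, -61, -16, -8, -78, -60.5  ⇒  Σ = -294.5
Area = |Σ|/2 = 147.25.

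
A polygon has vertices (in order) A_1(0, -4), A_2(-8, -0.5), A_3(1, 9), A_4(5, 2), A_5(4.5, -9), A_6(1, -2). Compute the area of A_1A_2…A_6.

Apply Gauss's area formula: 2A = Σ (x_i·y_{i+1} − x_{i+1}·y_i), indices taken mod 6.
Σ = (-32) + (-71.5) + (-43) + (-54) + (0) + (-4) = -204.5
Area = |Σ|/2 = 102.25.

102.25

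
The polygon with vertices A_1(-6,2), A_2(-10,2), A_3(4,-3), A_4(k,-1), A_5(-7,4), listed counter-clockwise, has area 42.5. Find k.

The doubled signed area Σ (x_i y_{i+1} − x_{i+1} y_i) is linear in k.
With k=0 it equals 29; the coefficient of k is 7 (from the two edges through A_4).
So 7·k + 29 = 2·42.5 = 85 ⇒ k = 8.

8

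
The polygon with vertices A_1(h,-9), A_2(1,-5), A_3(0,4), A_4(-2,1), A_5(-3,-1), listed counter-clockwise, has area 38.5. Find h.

Write out the shoelace sum; only the two edges meeting at A_1 involve h:
2·Area = [((-3)·(-9) − h·(-1)) + (h·(-5) − 1·(-9))] + 17
       = -4·h + 53 = 77
⇒ h = -6.

-6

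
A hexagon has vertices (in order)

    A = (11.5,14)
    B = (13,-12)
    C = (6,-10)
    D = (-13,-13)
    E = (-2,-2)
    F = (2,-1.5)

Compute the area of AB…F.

Apply the surveyor's formula: 2A = Σ (x_i·y_{i+1} − x_{i+1}·y_i), indices taken mod 6.
Cross-terms: -320, -58, -208, 0, 7, 45.25  ⇒  Σ = -533.75
Area = |Σ|/2 = 266.875.

266.875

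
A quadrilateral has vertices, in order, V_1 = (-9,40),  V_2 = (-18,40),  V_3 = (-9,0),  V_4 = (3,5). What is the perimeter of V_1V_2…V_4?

100

|V_1V_2| = √((-9)² + (0)²) = √81 = 9
|V_2V_3| = √((9)² + (-40)²) = √1681 = 41
|V_3V_4| = √((12)² + (5)²) = √169 = 13
|V_4V_1| = √((-12)² + (35)²) = √1369 = 37
Perimeter = 9 + 41 + 13 + 37 = 100.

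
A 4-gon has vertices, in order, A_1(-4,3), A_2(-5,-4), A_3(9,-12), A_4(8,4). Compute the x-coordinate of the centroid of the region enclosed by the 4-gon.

193/69

Apply the shoelace (surveyor's) formula. First the cross-terms c_i = x_i·y_{i+1} − x_{i+1}·y_i:
  31, 96, 132, 40  ⇒  2A = 299, A = 149.5.
Then Σ (x_i + x_{i+1})·c_i = 2509, so x̄ = 2509 / (6·149.5) = 193/69.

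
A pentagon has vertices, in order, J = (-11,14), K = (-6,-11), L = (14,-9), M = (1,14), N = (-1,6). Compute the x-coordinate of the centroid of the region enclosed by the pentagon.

Apply Gauss's area formula. First the cross-terms c_i = x_i·y_{i+1} − x_{i+1}·y_i:
  205, 208, 205, 20, 52  ⇒  2A = 690, A = 345.
Then Σ (x_i + x_{i+1})·c_i = 630, so x̄ = 630 / (6·345) = 7/23.

7/23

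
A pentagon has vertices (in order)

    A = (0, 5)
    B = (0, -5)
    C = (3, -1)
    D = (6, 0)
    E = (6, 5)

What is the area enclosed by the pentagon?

Apply Gauss's area formula: 2A = Σ (x_i·y_{i+1} − x_{i+1}·y_i), indices taken mod 5.
A→B: (0)(-5) − (0)(5) = 0
B→C: (0)(-1) − (3)(-5) = 15
C→D: (3)(0) − (6)(-1) = 6
D→E: (6)(5) − (6)(0) = 30
E→A: (6)(5) − (0)(5) = 30
Σ = 81
Area = |Σ|/2 = 40.5.

40.5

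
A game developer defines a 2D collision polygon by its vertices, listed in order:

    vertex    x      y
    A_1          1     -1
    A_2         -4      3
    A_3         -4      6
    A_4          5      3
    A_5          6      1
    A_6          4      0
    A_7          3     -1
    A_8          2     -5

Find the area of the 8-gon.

Apply the shoelace formula: 2A = Σ (x_i·y_{i+1} − x_{i+1}·y_i), indices taken mod 8.
Cross-terms: -1, -12, -42, -13, -4, -4, -13, 3  ⇒  Σ = -86
Area = |Σ|/2 = 43.

43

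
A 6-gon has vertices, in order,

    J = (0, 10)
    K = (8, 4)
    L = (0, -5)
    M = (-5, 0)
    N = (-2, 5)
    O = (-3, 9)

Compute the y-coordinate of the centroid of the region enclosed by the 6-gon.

564/203

Apply the surveyor's formula. First the cross-terms c_i = x_i·y_{i+1} − x_{i+1}·y_i:
  -80, -40, -25, -25, -3, -30  ⇒  2A = -203, A = -101.5.
Then Σ (y_i + y_{i+1})·c_i = -1692, so ȳ = -1692 / (6·(-101.5)) = 564/203.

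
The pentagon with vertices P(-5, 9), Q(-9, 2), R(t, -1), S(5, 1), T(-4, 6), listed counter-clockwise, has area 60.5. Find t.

-8

Write out the shoelace sum; only the two edges meeting at R involve t:
2·Area = [((-9)·(-1) − t·2) + (t·1 − 5·(-1))] + 99
       = -1·t + 113 = 121
⇒ t = -8.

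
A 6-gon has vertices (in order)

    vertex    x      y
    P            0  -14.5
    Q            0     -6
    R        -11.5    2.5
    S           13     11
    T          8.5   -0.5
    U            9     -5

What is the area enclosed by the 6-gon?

248.25

Apply the surveyor's formula: 2A = Σ (x_i·y_{i+1} − x_{i+1}·y_i), indices taken mod 6.
P→Q: (0)(-6) − (0)(-14.5) = 0
Q→R: (0)(2.5) − (-11.5)(-6) = -69
R→S: (-11.5)(11) − (13)(2.5) = -159
S→T: (13)(-0.5) − (8.5)(11) = -100
T→U: (8.5)(-5) − (9)(-0.5) = -38
U→P: (9)(-14.5) − (0)(-5) = -130.5
Σ = -496.5
Area = |Σ|/2 = 248.25.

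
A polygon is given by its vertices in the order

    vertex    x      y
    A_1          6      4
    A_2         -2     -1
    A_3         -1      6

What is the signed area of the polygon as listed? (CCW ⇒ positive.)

Apply the surveyor's formula: 2A = Σ (x_i·y_{i+1} − x_{i+1}·y_i), indices taken mod 3.
Cross-terms: 2, -13, -40  ⇒  Σ = -51
Signed area = Σ/2 = -25.5 (negative ⇒ clockwise traversal).

-25.5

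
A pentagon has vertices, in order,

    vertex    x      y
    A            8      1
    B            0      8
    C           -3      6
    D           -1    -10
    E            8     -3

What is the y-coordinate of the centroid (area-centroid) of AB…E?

Apply the surveyor's formula. First the cross-terms c_i = x_i·y_{i+1} − x_{i+1}·y_i:
  64, 24, 36, 83, 32  ⇒  2A = 239, A = 119.5.
Then Σ (y_i + y_{i+1})·c_i = -375, so ȳ = -375 / (6·119.5) = -125/239.

-125/239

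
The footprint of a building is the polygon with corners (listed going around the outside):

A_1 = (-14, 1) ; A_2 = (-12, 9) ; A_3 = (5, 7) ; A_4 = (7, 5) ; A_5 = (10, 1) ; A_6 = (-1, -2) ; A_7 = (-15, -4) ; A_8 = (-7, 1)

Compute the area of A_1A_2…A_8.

Apply the shoelace (surveyor's) formula: 2A = Σ (x_i·y_{i+1} − x_{i+1}·y_i), indices taken mod 8.
A_1→A_2: (-14)(9) − (-12)(1) = -114
A_2→A_3: (-12)(7) − (5)(9) = -129
A_3→A_4: (5)(5) − (7)(7) = -24
A_4→A_5: (7)(1) − (10)(5) = -43
A_5→A_6: (10)(-2) − (-1)(1) = -19
A_6→A_7: (-1)(-4) − (-15)(-2) = -26
A_7→A_8: (-15)(1) − (-7)(-4) = -43
A_8→A_1: (-7)(1) − (-14)(1) = 7
Σ = -391
Area = |Σ|/2 = 195.5.

195.5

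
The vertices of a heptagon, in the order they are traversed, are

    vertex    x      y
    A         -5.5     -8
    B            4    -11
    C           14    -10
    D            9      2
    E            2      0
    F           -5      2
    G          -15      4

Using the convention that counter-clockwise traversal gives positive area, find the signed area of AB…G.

Apply the shoelace (surveyor's) formula: 2A = Σ (x_i·y_{i+1} − x_{i+1}·y_i), indices taken mod 7.
Σ = (92.5) + (114) + (118) + (-4) + (4) + (10) + (142) = 476.5
Signed area = Σ/2 = 238.25 (positive ⇒ counter-clockwise traversal).

238.25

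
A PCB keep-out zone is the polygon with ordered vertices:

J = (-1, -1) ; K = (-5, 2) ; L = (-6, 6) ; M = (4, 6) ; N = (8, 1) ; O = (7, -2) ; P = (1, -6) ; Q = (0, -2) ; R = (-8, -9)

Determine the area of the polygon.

Apply the shoelace formula: 2A = Σ (x_i·y_{i+1} − x_{i+1}·y_i), indices taken mod 9.
Σ = (-7) + (-18) + (-60) + (-44) + (-23) + (-40) + (-2) + (-16) + (-1) = -211
Area = |Σ|/2 = 105.5.

105.5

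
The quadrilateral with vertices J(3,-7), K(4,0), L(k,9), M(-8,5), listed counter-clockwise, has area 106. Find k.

7

The doubled signed area Σ (x_i y_{i+1} − x_{i+1} y_i) is linear in k.
With k=0 it equals 177; the coefficient of k is 5 (from the two edges through L).
So 5·k + 177 = 2·106 = 212 ⇒ k = 7.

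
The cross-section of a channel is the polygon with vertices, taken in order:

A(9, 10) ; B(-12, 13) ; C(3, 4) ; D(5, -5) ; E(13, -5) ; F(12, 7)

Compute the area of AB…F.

Σ = (237) + (-87) + (-35) + (40) + (151) + (57) = 363
Area = |Σ|/2 = 181.5.

181.5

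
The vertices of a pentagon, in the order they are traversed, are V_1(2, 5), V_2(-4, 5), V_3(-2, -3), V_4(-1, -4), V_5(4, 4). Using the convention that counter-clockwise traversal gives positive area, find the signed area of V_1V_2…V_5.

Σ = (30) + (22) + (5) + (12) + (12) = 81
Signed area = Σ/2 = 40.5 (positive ⇒ counter-clockwise traversal).

40.5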